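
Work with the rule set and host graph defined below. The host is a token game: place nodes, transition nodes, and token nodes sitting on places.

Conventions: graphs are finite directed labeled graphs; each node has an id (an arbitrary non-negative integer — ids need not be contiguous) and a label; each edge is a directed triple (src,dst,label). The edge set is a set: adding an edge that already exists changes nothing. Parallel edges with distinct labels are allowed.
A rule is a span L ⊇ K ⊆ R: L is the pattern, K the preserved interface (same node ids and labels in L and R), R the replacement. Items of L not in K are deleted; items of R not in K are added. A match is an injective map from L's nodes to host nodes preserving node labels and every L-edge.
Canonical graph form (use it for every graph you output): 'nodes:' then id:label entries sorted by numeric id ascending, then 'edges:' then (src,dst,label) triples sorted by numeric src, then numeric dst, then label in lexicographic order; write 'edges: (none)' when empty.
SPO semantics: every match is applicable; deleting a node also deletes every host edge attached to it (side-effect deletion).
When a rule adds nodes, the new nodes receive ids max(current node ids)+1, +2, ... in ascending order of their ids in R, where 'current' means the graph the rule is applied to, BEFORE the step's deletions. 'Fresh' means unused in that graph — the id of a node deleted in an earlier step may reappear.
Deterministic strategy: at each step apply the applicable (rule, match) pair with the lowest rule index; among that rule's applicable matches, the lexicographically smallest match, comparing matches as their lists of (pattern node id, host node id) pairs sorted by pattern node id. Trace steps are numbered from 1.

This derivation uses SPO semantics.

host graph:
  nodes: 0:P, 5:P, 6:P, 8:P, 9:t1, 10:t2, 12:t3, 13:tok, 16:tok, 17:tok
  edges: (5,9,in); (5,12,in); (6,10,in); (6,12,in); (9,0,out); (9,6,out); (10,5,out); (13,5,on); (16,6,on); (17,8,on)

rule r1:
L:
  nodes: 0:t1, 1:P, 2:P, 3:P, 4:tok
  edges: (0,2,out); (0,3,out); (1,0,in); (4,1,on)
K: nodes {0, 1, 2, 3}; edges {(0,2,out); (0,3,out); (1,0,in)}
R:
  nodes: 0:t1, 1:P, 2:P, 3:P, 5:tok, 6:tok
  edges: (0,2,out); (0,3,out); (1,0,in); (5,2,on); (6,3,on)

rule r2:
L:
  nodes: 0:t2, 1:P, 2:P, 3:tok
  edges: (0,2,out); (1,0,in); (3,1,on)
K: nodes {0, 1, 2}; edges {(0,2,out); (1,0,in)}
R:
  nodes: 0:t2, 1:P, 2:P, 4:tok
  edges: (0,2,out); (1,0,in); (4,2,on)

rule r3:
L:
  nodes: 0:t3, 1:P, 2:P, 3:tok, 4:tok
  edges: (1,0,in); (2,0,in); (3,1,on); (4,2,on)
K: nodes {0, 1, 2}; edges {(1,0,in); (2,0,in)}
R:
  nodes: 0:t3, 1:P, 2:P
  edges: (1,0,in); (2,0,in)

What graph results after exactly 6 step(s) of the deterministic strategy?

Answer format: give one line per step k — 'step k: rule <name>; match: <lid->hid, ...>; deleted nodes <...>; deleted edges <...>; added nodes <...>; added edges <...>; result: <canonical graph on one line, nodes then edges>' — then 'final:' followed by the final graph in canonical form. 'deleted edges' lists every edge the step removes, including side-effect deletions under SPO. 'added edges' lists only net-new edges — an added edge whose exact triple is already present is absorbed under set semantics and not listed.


step 1: rule r1; match: 0->9, 1->5, 2->0, 3->6, 4->13; deleted nodes 13; deleted edges (13,5,on); added nodes 18, 19; added edges (18,0,on); (19,6,on); result: nodes: 0:P, 5:P, 6:P, 8:P, 9:t1, 10:t2, 12:t3, 16:tok, 17:tok, 18:tok, 19:tok edges: (5,9,in); (5,12,in); (6,10,in); (6,12,in); (9,0,out); (9,6,out); (10,5,out); (16,6,on); (17,8,on); (18,0,on); (19,6,on)
step 2: rule r2; match: 0->10, 1->6, 2->5, 3->16; deleted nodes 16; deleted edges (16,6,on); added nodes 20; added edges (20,5,on); result: nodes: 0:P, 5:P, 6:P, 8:P, 9:t1, 10:t2, 12:t3, 17:tok, 18:tok, 19:tok, 20:tok edges: (5,9,in); (5,12,in); (6,10,in); (6,12,in); (9,0,out); (9,6,out); (10,5,out); (17,8,on); (18,0,on); (19,6,on); (20,5,on)
step 3: rule r1; match: 0->9, 1->5, 2->0, 3->6, 4->20; deleted nodes 20; deleted edges (20,5,on); added nodes 21, 22; added edges (21,0,on); (22,6,on); result: nodes: 0:P, 5:P, 6:P, 8:P, 9:t1, 10:t2, 12:t3, 17:tok, 18:tok, 19:tok, 21:tok, 22:tok edges: (5,9,in); (5,12,in); (6,10,in); (6,12,in); (9,0,out); (9,6,out); (10,5,out); (17,8,on); (18,0,on); (19,6,on); (21,0,on); (22,6,on)
step 4: rule r2; match: 0->10, 1->6, 2->5, 3->19; deleted nodes 19; deleted edges (19,6,on); added nodes 23; added edges (23,5,on); result: nodes: 0:P, 5:P, 6:P, 8:P, 9:t1, 10:t2, 12:t3, 17:tok, 18:tok, 21:tok, 22:tok, 23:tok edges: (5,9,in); (5,12,in); (6,10,in); (6,12,in); (9,0,out); (9,6,out); (10,5,out); (17,8,on); (18,0,on); (21,0,on); (22,6,on); (23,5,on)
step 5: rule r1; match: 0->9, 1->5, 2->0, 3->6, 4->23; deleted nodes 23; deleted edges (23,5,on); added nodes 24, 25; added edges (24,0,on); (25,6,on); result: nodes: 0:P, 5:P, 6:P, 8:P, 9:t1, 10:t2, 12:t3, 17:tok, 18:tok, 21:tok, 22:tok, 24:tok, 25:tok edges: (5,9,in); (5,12,in); (6,10,in); (6,12,in); (9,0,out); (9,6,out); (10,5,out); (17,8,on); (18,0,on); (21,0,on); (22,6,on); (24,0,on); (25,6,on)
step 6: rule r2; match: 0->10, 1->6, 2->5, 3->22; deleted nodes 22; deleted edges (22,6,on); added nodes 26; added edges (26,5,on); result: nodes: 0:P, 5:P, 6:P, 8:P, 9:t1, 10:t2, 12:t3, 17:tok, 18:tok, 21:tok, 24:tok, 25:tok, 26:tok edges: (5,9,in); (5,12,in); (6,10,in); (6,12,in); (9,0,out); (9,6,out); (10,5,out); (17,8,on); (18,0,on); (21,0,on); (24,0,on); (25,6,on); (26,5,on)
final:
nodes: 0:P, 5:P, 6:P, 8:P, 9:t1, 10:t2, 12:t3, 17:tok, 18:tok, 21:tok, 24:tok, 25:tok, 26:tok
edges: (5,9,in); (5,12,in); (6,10,in); (6,12,in); (9,0,out); (9,6,out); (10,5,out); (17,8,on); (18,0,on); (21,0,on); (24,0,on); (25,6,on); (26,5,on)


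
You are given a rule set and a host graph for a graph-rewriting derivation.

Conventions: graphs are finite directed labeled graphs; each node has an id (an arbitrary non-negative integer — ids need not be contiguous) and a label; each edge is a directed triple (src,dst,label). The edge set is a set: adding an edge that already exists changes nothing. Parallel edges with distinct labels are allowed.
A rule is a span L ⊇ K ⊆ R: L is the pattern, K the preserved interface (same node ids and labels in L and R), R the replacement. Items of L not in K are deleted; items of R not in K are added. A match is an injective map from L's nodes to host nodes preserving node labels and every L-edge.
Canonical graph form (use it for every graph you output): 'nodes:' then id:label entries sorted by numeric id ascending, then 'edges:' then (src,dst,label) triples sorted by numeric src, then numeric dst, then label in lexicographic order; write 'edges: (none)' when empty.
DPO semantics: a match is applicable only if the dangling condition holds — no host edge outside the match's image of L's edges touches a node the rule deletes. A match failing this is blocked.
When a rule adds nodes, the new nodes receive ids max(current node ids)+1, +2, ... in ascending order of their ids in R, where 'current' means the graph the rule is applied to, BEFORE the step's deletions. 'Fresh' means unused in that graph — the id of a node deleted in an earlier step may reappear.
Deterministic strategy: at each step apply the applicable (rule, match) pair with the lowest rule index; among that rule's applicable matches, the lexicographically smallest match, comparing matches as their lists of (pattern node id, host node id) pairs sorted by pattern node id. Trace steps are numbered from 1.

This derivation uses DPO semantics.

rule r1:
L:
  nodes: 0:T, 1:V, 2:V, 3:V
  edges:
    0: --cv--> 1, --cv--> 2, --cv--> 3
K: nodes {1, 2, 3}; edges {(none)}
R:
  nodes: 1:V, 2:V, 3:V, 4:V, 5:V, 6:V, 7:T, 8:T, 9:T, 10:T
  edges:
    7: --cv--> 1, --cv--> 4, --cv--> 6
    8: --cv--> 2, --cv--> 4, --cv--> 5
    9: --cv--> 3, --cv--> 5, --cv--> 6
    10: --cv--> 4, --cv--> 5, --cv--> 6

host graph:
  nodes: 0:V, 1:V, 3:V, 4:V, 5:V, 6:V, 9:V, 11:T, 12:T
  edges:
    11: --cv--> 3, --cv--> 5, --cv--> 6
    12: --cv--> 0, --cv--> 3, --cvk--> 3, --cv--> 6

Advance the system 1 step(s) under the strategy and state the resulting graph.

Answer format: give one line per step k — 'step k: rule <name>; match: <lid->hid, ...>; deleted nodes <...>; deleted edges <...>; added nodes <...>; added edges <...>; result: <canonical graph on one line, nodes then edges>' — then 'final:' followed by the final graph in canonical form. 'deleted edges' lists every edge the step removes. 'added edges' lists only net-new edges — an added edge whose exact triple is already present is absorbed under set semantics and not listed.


step 1: rule r1; match: 0->11, 1->3, 2->5, 3->6; deleted nodes 11; deleted edges (11,3,cv); (11,5,cv); (11,6,cv); added nodes 13, 14, 15, 16, 17, 18, 19; added edges (16,3,cv); (16,13,cv); (16,15,cv); (17,5,cv); (17,13,cv); (17,14,cv); (18,6,cv); (18,14,cv); (18,15,cv); (19,13,cv); (19,14,cv); (19,15,cv); result: nodes: 0:V, 1:V, 3:V, 4:V, 5:V, 6:V, 9:V, 12:T, 13:V, 14:V, 15:V, 16:T, 17:T, 18:T, 19:T edges: (12,0,cv); (12,3,cv); (12,3,cvk); (12,6,cv); (16,3,cv); (16,13,cv); (16,15,cv); (17,5,cv); (17,13,cv); (17,14,cv); (18,6,cv); (18,14,cv); (18,15,cv); (19,13,cv); (19,14,cv); (19,15,cv)
final:
nodes: 0:V, 1:V, 3:V, 4:V, 5:V, 6:V, 9:V, 12:T, 13:V, 14:V, 15:V, 16:T, 17:T, 18:T, 19:T
edges: (12,0,cv); (12,3,cv); (12,3,cvk); (12,6,cv); (16,3,cv); (16,13,cv); (16,15,cv); (17,5,cv); (17,13,cv); (17,14,cv); (18,6,cv); (18,14,cv); (18,15,cv); (19,13,cv); (19,14,cv); (19,15,cv)


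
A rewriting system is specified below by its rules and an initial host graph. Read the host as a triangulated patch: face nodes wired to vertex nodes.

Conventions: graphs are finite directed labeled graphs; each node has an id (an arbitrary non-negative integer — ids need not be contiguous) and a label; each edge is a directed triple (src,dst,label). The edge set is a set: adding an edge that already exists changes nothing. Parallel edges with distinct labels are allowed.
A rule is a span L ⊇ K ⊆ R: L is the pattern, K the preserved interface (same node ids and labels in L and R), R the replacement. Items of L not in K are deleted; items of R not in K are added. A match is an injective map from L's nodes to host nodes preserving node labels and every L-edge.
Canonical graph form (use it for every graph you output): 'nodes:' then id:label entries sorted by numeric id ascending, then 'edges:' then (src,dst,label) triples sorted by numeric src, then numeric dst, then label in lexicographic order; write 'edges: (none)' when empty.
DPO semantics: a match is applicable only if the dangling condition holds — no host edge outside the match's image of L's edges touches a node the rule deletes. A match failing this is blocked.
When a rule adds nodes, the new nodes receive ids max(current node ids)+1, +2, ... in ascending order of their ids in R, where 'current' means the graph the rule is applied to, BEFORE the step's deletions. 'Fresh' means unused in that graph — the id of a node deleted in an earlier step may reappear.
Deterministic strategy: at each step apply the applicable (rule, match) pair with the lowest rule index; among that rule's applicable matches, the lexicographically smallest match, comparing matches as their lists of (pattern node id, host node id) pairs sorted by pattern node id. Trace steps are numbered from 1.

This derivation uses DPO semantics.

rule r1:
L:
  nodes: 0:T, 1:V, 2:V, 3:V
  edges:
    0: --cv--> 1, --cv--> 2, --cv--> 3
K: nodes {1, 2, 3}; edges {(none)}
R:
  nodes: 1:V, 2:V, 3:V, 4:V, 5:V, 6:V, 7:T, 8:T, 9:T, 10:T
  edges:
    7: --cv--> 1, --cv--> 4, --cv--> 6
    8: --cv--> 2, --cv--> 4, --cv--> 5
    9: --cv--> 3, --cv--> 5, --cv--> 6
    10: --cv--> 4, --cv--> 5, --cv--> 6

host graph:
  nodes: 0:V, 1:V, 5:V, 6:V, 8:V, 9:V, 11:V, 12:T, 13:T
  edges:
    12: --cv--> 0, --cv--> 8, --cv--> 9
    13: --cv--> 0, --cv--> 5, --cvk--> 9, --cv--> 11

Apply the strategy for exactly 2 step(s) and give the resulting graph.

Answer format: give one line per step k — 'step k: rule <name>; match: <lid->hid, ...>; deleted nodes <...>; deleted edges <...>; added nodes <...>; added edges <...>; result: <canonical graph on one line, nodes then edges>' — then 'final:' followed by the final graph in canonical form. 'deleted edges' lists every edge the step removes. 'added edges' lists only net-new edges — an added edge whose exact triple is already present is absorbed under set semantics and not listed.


step 1: rule r1; match: 0->12, 1->0, 2->8, 3->9; deleted nodes 12; deleted edges (12,0,cv); (12,8,cv); (12,9,cv); added nodes 14, 15, 16, 17, 18, 19, 20; added edges (17,0,cv); (17,14,cv); (17,16,cv); (18,8,cv); (18,14,cv); (18,15,cv); (19,9,cv); (19,15,cv); (19,16,cv); (20,14,cv); (20,15,cv); (20,16,cv); result: nodes: 0:V, 1:V, 5:V, 6:V, 8:V, 9:V, 11:V, 13:T, 14:V, 15:V, 16:V, 17:T, 18:T, 19:T, 20:T edges: (13,0,cv); (13,5,cv); (13,9,cvk); (13,11,cv); (17,0,cv); (17,14,cv); (17,16,cv); (18,8,cv); (18,14,cv); (18,15,cv); (19,9,cv); (19,15,cv); (19,16,cv); (20,14,cv); (20,15,cv); (20,16,cv)
step 2: rule r1; match: 0->17, 1->0, 2->14, 3->16; deleted nodes 17; deleted edges (17,0,cv); (17,14,cv); (17,16,cv); added nodes 21, 22, 23, 24, 25, 26, 27; added edges (24,0,cv); (24,21,cv); (24,23,cv); (25,14,cv); (25,21,cv); (25,22,cv); (26,16,cv); (26,22,cv); (26,23,cv); (27,21,cv); (27,22,cv); (27,23,cv); result: nodes: 0:V, 1:V, 5:V, 6:V, 8:V, 9:V, 11:V, 13:T, 14:V, 15:V, 16:V, 18:T, 19:T, 20:T, 21:V, 22:V, 23:V, 24:T, 25:T, 26:T, 27:T edges: (13,0,cv); (13,5,cv); (13,9,cvk); (13,11,cv); (18,8,cv); (18,14,cv); (18,15,cv); (19,9,cv); (19,15,cv); (19,16,cv); (20,14,cv); (20,15,cv); (20,16,cv); (24,0,cv); (24,21,cv); (24,23,cv); (25,14,cv); (25,21,cv); (25,22,cv); (26,16,cv); (26,22,cv); (26,23,cv); (27,21,cv); (27,22,cv); (27,23,cv)
final:
nodes: 0:V, 1:V, 5:V, 6:V, 8:V, 9:V, 11:V, 13:T, 14:V, 15:V, 16:V, 18:T, 19:T, 20:T, 21:V, 22:V, 23:V, 24:T, 25:T, 26:T, 27:T
edges: (13,0,cv); (13,5,cv); (13,9,cvk); (13,11,cv); (18,8,cv); (18,14,cv); (18,15,cv); (19,9,cv); (19,15,cv); (19,16,cv); (20,14,cv); (20,15,cv); (20,16,cv); (24,0,cv); (24,21,cv); (24,23,cv); (25,14,cv); (25,21,cv); (25,22,cv); (26,16,cv); (26,22,cv); (26,23,cv); (27,21,cv); (27,22,cv); (27,23,cv)


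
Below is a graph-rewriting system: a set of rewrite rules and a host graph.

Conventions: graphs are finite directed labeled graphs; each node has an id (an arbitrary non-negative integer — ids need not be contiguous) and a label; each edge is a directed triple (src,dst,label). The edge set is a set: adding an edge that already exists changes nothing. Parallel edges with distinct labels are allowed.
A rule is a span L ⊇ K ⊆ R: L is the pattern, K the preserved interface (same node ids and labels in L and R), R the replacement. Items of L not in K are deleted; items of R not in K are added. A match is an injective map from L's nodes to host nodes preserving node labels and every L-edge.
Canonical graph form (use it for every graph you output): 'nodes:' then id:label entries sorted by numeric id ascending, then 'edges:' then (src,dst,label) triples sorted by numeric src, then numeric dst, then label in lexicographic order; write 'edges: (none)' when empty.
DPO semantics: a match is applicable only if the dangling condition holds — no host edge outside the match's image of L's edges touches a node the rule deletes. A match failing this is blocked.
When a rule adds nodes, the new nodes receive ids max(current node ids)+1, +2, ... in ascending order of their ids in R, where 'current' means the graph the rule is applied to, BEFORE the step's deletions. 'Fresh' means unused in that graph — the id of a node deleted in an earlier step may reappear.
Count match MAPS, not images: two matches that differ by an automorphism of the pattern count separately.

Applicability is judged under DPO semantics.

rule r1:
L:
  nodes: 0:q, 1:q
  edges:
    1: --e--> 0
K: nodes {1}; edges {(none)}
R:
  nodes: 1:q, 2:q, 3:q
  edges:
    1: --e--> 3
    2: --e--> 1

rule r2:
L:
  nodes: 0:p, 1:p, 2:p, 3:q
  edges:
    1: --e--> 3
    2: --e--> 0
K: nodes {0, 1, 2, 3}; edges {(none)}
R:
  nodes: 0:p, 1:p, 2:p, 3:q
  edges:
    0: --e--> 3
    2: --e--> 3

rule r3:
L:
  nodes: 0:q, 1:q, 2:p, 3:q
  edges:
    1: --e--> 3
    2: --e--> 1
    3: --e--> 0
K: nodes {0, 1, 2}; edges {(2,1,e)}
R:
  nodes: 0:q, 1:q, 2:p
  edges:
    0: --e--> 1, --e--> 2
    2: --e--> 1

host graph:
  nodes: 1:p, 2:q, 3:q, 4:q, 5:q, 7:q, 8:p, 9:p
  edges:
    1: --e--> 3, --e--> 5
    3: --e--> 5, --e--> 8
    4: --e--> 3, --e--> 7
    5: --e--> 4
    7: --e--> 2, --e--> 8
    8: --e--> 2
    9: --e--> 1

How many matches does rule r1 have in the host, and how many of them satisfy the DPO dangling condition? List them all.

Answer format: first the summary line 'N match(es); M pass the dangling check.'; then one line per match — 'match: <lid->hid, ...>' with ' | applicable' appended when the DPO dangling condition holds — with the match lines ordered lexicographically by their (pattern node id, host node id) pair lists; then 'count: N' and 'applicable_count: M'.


5 match(es); 0 pass the dangling check.
match: 0->2, 1->7
match: 0->3, 1->4
match: 0->4, 1->5
match: 0->5, 1->3
match: 0->7, 1->4
count: 5
applicable_count: 0


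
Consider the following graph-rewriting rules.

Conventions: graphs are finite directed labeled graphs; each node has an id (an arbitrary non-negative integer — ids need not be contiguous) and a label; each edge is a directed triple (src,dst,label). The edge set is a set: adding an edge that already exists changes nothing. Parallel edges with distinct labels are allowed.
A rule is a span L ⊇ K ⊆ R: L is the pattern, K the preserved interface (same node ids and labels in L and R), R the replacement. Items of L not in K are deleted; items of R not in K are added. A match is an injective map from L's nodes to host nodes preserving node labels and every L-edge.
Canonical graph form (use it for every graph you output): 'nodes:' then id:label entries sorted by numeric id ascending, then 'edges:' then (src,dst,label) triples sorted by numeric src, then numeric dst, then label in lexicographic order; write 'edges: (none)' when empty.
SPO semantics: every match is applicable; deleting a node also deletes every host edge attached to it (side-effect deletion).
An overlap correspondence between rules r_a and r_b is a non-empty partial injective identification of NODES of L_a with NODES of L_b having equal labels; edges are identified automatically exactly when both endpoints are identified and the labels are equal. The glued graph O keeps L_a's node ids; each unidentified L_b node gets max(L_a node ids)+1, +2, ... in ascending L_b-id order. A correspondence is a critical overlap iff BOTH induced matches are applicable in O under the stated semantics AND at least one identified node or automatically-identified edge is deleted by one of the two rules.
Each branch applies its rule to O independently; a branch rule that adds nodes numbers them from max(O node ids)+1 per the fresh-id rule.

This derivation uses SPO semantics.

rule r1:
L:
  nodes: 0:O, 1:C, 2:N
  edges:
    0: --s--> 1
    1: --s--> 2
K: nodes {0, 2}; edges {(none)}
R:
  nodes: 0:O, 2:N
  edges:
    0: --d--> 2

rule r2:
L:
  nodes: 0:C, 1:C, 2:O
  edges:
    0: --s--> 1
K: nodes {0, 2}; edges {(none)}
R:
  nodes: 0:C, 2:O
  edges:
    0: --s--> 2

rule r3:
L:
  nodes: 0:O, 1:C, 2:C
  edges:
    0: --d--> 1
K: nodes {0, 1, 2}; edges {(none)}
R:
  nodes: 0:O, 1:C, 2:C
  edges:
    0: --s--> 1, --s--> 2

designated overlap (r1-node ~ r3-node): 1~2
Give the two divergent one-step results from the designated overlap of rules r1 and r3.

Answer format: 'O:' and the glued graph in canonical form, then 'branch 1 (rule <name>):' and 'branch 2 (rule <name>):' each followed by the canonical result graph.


O:
nodes: 0:O, 1:C, 2:N, 3:O, 4:C
edges: (0,1,s); (1,2,s); (3,4,d)
branch 1 (rule r1):
nodes: 0:O, 2:N, 3:O, 4:C
edges: (0,2,d); (3,4,d)
branch 2 (rule r3):
nodes: 0:O, 1:C, 2:N, 3:O, 4:C
edges: (0,1,s); (1,2,s); (3,1,s); (3,4,s)


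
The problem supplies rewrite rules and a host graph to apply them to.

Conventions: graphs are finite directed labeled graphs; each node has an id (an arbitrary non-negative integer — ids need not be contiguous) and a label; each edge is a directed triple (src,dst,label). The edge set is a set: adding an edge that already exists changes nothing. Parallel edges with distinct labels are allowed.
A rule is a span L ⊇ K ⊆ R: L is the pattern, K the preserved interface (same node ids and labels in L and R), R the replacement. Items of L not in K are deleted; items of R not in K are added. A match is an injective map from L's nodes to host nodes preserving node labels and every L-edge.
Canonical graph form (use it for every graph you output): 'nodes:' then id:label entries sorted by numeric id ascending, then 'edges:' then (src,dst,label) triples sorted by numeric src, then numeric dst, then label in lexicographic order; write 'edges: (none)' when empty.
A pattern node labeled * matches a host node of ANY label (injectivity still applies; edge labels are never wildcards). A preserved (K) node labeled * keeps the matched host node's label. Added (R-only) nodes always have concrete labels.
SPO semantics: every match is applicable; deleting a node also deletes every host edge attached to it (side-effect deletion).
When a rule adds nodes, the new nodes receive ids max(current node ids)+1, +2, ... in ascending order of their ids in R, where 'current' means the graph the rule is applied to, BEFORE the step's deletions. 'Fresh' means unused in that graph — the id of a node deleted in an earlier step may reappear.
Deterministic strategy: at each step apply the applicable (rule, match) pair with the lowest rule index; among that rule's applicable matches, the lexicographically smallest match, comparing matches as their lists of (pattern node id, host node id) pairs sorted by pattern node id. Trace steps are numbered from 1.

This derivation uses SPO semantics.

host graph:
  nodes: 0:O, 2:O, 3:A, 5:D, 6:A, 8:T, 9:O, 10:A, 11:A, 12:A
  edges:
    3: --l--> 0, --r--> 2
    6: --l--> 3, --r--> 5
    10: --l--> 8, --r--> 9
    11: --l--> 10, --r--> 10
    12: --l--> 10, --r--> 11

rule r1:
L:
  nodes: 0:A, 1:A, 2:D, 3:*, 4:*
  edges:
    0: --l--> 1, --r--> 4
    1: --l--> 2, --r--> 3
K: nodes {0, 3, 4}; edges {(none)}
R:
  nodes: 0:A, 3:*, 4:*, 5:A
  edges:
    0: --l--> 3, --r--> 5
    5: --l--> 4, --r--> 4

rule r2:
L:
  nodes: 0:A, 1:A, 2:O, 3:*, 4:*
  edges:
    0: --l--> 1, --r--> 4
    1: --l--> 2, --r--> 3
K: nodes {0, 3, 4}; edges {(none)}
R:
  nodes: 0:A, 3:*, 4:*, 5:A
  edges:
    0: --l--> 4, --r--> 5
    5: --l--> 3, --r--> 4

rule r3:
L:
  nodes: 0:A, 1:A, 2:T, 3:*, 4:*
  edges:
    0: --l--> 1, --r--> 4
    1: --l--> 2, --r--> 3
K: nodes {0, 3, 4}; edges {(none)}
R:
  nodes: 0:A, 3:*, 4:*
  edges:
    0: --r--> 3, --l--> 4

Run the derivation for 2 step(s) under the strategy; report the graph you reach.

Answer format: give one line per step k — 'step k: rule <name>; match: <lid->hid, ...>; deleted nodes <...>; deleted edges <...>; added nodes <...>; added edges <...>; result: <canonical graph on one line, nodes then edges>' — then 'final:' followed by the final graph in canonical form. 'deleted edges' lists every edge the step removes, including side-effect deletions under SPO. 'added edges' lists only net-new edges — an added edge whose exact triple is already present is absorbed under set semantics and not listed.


step 1: rule r2; match: 0->6, 1->3, 2->0, 3->2, 4->5; deleted nodes 0, 3; deleted edges (3,0,l); (3,2,r); (6,3,l); (6,5,r); added nodes 13; added edges (6,5,l); (6,13,r); (13,2,l); (13,5,r); result: nodes: 2:O, 5:D, 6:A, 8:T, 9:O, 10:A, 11:A, 12:A, 13:A edges: (6,5,l); (6,13,r); (10,8,l); (10,9,r); (11,10,l); (11,10,r); (12,10,l); (12,11,r); (13,2,l); (13,5,r)
step 2: rule r3; match: 0->12, 1->10, 2->8, 3->9, 4->11; deleted nodes 8, 10; deleted edges (10,8,l); (10,9,r); (11,10,l); (11,10,r); (12,10,l); (12,11,r); added nodes (none); added edges (12,9,r); (12,11,l); result: nodes: 2:O, 5:D, 6:A, 9:O, 11:A, 12:A, 13:A edges: (6,5,l); (6,13,r); (12,9,r); (12,11,l); (13,2,l); (13,5,r)
final:
nodes: 2:O, 5:D, 6:A, 9:O, 11:A, 12:A, 13:A
edges: (6,5,l); (6,13,r); (12,9,r); (12,11,l); (13,2,l); (13,5,r)


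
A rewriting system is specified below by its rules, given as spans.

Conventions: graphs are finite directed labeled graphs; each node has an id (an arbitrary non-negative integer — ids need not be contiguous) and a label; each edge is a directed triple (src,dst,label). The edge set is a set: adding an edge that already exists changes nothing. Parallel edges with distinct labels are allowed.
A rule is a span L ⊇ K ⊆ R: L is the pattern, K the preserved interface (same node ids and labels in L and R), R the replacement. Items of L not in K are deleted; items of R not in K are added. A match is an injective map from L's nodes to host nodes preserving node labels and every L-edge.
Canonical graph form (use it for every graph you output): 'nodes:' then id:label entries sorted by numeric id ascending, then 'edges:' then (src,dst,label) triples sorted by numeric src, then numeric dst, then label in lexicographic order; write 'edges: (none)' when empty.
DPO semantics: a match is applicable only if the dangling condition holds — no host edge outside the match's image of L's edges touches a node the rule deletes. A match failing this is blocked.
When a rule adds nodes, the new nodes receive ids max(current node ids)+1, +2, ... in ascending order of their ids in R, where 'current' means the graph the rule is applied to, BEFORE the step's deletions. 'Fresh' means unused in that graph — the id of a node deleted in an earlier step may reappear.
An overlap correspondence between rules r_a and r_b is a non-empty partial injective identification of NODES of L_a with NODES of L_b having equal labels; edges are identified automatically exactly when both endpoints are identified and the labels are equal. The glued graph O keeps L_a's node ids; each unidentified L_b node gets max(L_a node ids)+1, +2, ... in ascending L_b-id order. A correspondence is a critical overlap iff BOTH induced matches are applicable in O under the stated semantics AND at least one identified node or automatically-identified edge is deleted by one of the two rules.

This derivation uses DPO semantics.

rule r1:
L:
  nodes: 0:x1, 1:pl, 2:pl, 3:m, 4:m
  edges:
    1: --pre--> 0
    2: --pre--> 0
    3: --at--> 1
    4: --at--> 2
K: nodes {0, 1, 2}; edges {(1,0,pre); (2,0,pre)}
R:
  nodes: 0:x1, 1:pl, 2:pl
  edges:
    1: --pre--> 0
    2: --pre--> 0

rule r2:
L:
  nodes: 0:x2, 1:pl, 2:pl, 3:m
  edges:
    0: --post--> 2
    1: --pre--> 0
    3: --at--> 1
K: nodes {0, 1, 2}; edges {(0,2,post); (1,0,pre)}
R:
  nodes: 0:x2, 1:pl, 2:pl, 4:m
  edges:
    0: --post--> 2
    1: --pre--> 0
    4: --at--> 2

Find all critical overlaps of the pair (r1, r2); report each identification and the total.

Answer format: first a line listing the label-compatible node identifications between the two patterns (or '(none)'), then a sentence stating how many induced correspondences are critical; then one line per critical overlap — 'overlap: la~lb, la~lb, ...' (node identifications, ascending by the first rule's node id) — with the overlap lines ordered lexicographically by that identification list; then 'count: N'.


label-compatible node identifications between L(r1) and L(r2): 1~1, 1~2, 2~1, 2~2, 3~3, 4~3
4 of the induced correspondences are critical overlaps of r1 and r2.
overlap: 1~1, 2~2, 3~3
overlap: 1~1, 3~3
overlap: 1~2, 2~1, 4~3
overlap: 2~1, 4~3
count: 4


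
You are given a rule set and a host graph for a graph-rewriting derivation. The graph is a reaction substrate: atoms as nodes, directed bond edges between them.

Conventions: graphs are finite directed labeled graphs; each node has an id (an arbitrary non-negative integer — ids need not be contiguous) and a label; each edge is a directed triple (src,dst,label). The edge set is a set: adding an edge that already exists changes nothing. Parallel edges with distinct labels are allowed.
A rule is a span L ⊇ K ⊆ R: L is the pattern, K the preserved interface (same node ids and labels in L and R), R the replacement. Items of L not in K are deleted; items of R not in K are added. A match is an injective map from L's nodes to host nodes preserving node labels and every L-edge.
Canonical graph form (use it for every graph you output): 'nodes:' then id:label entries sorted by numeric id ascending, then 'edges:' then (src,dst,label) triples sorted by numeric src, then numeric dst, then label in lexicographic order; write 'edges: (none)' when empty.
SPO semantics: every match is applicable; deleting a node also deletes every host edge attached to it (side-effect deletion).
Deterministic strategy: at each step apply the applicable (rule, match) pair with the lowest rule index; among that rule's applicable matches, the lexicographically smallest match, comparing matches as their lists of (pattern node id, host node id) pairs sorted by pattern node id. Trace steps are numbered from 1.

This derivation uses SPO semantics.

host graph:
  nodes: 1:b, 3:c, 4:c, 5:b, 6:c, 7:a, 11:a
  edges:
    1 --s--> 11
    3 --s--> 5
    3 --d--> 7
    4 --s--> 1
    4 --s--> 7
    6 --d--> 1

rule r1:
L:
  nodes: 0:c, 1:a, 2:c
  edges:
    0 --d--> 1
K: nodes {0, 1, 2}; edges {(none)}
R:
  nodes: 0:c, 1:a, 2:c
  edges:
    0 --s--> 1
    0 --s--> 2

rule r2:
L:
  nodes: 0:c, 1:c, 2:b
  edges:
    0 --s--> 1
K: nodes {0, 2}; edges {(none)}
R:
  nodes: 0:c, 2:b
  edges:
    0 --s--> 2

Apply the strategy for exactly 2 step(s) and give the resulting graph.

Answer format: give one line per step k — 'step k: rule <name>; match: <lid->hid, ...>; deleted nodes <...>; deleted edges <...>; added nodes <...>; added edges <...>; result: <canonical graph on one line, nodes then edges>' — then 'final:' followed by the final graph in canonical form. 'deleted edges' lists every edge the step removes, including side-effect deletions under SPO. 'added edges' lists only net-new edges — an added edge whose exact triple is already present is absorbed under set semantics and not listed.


step 1: rule r1; match: 0->3, 1->7, 2->4; deleted nodes (none); deleted edges (3,7,d); added nodes (none); added edges (3,4,s); (3,7,s); result: nodes: 1:b, 3:c, 4:c, 5:b, 6:c, 7:a, 11:a edges: (1,11,s); (3,4,s); (3,5,s); (3,7,s); (4,1,s); (4,7,s); (6,1,d)
step 2: rule r2; match: 0->3, 1->4, 2->1; deleted nodes 4; deleted edges (3,4,s); (4,1,s); (4,7,s); added nodes (none); added edges (3,1,s); result: nodes: 1:b, 3:c, 5:b, 6:c, 7:a, 11:a edges: (1,11,s); (3,1,s); (3,5,s); (3,7,s); (6,1,d)
final:
nodes: 1:b, 3:c, 5:b, 6:c, 7:a, 11:a
edges: (1,11,s); (3,1,s); (3,5,s); (3,7,s); (6,1,d)


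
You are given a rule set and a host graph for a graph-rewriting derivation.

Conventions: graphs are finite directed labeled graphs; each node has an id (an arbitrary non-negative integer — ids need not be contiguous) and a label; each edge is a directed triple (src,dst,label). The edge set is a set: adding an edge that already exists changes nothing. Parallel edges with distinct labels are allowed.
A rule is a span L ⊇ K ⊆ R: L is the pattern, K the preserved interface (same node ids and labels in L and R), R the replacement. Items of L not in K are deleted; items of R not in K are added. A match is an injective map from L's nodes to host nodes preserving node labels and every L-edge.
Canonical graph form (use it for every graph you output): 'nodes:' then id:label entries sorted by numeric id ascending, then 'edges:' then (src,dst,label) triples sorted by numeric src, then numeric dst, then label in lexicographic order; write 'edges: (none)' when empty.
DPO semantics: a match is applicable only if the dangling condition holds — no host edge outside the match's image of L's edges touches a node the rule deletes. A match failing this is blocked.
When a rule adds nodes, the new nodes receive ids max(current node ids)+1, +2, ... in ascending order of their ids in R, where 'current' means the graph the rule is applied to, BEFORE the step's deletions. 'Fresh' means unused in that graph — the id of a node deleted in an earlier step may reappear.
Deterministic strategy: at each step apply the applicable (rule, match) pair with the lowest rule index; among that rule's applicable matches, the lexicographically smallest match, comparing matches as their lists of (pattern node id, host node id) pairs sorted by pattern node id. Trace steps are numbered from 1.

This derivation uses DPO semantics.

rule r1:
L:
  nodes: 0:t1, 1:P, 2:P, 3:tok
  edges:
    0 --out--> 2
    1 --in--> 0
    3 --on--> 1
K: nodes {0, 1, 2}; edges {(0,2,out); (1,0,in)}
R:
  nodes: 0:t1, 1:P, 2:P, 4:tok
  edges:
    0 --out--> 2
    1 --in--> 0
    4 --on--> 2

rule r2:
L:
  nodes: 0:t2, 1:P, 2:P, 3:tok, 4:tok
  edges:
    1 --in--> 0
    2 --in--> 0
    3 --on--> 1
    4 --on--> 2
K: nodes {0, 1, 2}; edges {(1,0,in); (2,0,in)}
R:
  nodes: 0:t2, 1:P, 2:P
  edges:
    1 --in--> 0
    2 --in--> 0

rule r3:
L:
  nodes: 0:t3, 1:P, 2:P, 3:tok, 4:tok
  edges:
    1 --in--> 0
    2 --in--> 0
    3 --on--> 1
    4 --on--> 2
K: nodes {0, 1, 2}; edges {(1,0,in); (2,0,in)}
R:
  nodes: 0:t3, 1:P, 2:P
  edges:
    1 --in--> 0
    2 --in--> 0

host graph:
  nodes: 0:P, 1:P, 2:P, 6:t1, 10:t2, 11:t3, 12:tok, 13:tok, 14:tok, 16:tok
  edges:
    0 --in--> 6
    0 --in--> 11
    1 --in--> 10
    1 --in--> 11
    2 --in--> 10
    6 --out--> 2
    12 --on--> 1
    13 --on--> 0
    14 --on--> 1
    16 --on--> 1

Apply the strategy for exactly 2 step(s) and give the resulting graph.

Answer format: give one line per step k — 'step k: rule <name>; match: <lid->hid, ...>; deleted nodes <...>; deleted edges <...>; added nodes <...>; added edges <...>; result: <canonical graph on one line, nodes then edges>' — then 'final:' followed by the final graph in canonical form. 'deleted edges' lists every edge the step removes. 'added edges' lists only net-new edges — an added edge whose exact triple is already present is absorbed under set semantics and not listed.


step 1: rule r1; match: 0->6, 1->0, 2->2, 3->13; deleted nodes 13; deleted edges (13,0,on); added nodes 17; added edges (17,2,on); result: nodes: 0:P, 1:P, 2:P, 6:t1, 10:t2, 11:t3, 12:tok, 14:tok, 16:tok, 17:tok edges: (0,6,in); (0,11,in); (1,10,in); (1,11,in); (2,10,in); (6,2,out); (12,1,on); (14,1,on); (16,1,on); (17,2,on)
step 2: rule r2; match: 0->10, 1->1, 2->2, 3->12, 4->17; deleted nodes 12, 17; deleted edges (12,1,on); (17,2,on); added nodes (none); added edges (none); result: nodes: 0:P, 1:P, 2:P, 6:t1, 10:t2, 11:t3, 14:tok, 16:tok edges: (0,6,in); (0,11,in); (1,10,in); (1,11,in); (2,10,in); (6,2,out); (14,1,on); (16,1,on)
final:
nodes: 0:P, 1:P, 2:P, 6:t1, 10:t2, 11:t3, 14:tok, 16:tok
edges: (0,6,in); (0,11,in); (1,10,in); (1,11,in); (2,10,in); (6,2,out); (14,1,on); (16,1,on)


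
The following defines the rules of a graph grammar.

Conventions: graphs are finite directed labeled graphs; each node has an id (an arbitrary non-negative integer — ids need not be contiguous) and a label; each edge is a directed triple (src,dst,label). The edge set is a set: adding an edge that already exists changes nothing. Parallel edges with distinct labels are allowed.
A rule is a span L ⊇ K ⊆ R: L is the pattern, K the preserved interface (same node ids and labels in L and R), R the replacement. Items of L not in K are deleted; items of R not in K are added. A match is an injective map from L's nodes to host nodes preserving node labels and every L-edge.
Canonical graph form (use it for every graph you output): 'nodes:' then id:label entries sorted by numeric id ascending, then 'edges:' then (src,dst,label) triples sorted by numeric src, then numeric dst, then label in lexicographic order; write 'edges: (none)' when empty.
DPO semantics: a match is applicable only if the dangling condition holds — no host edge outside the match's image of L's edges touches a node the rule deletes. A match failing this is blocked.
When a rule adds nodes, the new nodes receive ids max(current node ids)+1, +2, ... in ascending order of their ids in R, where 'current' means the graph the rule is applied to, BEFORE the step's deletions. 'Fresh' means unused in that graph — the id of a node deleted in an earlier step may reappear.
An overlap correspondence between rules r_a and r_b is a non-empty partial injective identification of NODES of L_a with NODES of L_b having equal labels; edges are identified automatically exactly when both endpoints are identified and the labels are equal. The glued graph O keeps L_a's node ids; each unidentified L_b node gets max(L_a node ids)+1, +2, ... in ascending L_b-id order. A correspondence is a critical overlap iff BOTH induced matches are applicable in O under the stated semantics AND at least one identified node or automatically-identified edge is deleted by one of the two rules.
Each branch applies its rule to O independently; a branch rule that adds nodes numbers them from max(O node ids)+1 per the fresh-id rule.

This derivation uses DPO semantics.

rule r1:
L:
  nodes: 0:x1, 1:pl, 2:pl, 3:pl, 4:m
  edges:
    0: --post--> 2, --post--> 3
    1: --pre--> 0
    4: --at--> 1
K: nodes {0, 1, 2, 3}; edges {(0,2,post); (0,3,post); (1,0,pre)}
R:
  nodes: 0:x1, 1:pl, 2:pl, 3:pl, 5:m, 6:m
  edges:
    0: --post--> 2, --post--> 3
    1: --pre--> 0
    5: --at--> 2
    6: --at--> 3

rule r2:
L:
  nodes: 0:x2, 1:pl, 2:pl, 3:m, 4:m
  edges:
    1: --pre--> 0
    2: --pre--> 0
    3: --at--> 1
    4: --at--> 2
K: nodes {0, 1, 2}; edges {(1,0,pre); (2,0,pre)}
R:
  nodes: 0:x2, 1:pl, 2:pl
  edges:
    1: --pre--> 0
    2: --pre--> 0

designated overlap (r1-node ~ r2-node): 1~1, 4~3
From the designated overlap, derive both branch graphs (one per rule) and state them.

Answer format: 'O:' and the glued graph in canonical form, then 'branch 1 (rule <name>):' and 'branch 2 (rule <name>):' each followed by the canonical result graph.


O:
nodes: 0:x1, 1:pl, 2:pl, 3:pl, 4:m, 5:x2, 6:pl, 7:m
edges: (0,2,post); (0,3,post); (1,0,pre); (1,5,pre); (4,1,at); (6,5,pre); (7,6,at)
branch 1 (rule r1):
nodes: 0:x1, 1:pl, 2:pl, 3:pl, 5:x2, 6:pl, 7:m, 8:m, 9:m
edges: (0,2,post); (0,3,post); (1,0,pre); (1,5,pre); (6,5,pre); (7,6,at); (8,2,at); (9,3,at)
branch 2 (rule r2):
nodes: 0:x1, 1:pl, 2:pl, 3:pl, 5:x2, 6:pl
edges: (0,2,post); (0,3,post); (1,0,pre); (1,5,pre); (6,5,pre)


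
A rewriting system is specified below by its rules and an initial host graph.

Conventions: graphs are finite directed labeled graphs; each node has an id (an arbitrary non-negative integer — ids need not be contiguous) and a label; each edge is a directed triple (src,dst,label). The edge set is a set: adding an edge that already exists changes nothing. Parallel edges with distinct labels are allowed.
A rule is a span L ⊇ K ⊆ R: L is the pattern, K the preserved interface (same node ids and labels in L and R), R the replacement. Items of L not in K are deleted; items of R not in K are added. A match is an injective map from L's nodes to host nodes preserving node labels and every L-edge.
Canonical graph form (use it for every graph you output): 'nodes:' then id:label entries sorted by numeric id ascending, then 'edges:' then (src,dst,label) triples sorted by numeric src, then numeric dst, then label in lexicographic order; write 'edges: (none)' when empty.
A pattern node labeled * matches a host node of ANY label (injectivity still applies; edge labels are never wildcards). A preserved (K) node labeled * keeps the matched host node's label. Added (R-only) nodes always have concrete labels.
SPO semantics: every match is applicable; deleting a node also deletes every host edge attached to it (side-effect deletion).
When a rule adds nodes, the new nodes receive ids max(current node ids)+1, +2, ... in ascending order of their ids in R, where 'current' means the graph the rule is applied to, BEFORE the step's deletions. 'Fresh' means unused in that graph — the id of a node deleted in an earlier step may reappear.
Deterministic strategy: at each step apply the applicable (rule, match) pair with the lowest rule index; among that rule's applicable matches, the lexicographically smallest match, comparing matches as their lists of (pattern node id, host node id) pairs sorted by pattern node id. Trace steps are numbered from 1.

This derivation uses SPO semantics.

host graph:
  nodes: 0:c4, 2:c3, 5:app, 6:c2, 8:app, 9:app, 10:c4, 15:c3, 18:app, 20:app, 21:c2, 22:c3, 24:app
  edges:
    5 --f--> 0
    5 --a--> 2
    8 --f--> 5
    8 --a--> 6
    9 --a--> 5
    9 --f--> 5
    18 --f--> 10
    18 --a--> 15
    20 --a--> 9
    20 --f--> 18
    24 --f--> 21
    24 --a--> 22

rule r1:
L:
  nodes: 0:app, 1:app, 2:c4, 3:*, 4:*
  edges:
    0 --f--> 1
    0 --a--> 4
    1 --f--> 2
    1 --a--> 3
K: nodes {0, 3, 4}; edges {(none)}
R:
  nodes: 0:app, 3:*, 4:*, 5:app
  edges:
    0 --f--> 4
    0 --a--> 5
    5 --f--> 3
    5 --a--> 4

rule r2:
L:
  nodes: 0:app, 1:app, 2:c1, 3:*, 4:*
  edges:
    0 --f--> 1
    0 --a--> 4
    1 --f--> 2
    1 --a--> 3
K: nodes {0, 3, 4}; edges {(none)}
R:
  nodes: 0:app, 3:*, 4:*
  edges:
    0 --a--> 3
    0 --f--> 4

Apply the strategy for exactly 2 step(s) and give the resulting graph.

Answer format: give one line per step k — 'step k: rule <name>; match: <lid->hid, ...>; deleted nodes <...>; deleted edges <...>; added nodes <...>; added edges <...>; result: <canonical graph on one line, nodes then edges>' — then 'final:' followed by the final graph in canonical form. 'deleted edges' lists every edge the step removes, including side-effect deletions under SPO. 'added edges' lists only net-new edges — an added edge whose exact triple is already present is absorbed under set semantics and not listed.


step 1: rule r1; match: 0->8, 1->5, 2->0, 3->2, 4->6; deleted nodes 0, 5; deleted edges (5,0,f); (5,2,a); (8,5,f); (8,6,a); (9,5,a); (9,5,f); added nodes 25; added edges (8,6,f); (8,25,a); (25,2,f); (25,6,a); result: nodes: 2:c3, 6:c2, 8:app, 9:app, 10:c4, 15:c3, 18:app, 20:app, 21:c2, 22:c3, 24:app, 25:app edges: (8,6,f); (8,25,a); (18,10,f); (18,15,a); (20,9,a); (20,18,f); (24,21,f); (24,22,a); (25,2,f); (25,6,a)
step 2: rule r1; match: 0->20, 1->18, 2->10, 3->15, 4->9; deleted nodes 10, 18; deleted edges (18,10,f); (18,15,a); (20,9,a); (20,18,f); added nodes 26; added edges (20,9,f); (20,26,a); (26,9,a); (26,15,f); result: nodes: 2:c3, 6:c2, 8:app, 9:app, 15:c3, 20:app, 21:c2, 22:c3, 24:app, 25:app, 26:app edges: (8,6,f); (8,25,a); (20,9,f); (20,26,a); (24,21,f); (24,22,a); (25,2,f); (25,6,a); (26,9,a); (26,15,f)
final:
nodes: 2:c3, 6:c2, 8:app, 9:app, 15:c3, 20:app, 21:c2, 22:c3, 24:app, 25:app, 26:app
edges: (8,6,f); (8,25,a); (20,9,f); (20,26,a); (24,21,f); (24,22,a); (25,2,f); (25,6,a); (26,9,a); (26,15,f)
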